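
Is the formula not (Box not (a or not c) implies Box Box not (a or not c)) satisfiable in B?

Satisfiable (open branch found)

1. not (Box not (a or not c) implies Box Box not (a or not c)), u
2. Box not (a or not c), u   [neg-implies-rule on 1]
3. not Box Box not (a or not c), u   [neg-implies-rule on 1]
4. not (a or not c), u   [Box-rule on 2 via uRu]
5. not a, u   [neg-or-rule on 4]
6. c, u   [neg-or-rule on 4]
7. not Box not (a or not c), v   [neg-Box-rule on 3: fresh world v, uRv]
8. not (a or not c), v   [Box-rule on 2 via uRv]
9. not a, v   [neg-or-rule on 8]
10. c, v   [neg-or-rule on 8]
11. a or not c, w   [neg-Box-rule on 7: fresh world w, vRw]
12. not c, w   [or-rule on 11 (branches; this branch)]
Accessibility: uRu, uRv, vRu, vRv, vRw, wRv, wRw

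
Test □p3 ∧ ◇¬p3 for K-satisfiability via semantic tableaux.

1. □p3 ∧ ◇¬p3, u
2. □p3, u
3. ◇¬p3, u
4. ¬p3, v
5. p3, v
Accessibility: uRv
Branch closes: p3 and ¬p3 both at v.
All branches of the tableau close; one closing branch shown above.

Unsatisfiable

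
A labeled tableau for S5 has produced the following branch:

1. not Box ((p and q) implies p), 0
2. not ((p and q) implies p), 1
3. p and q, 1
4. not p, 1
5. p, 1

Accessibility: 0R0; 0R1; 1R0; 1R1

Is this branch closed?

Closed

Both p and not p appear at 1.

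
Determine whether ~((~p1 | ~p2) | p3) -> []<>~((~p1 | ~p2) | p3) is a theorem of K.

No, not valid

Tableau for the negation ~(~((~p1 | ~p2) | p3) -> []<>~((~p1 | ~p2) | p3)):
1. ~(~((~p1 | ~p2) | p3) -> []<>~((~p1 | ~p2) | p3)), 0
2. ~((~p1 | ~p2) | p3), 0
3. ~[]<>~((~p1 | ~p2) | p3), 0
4. ~(~p1 | ~p2), 0
5. ~p3, 0
6. p1, 0
7. p2, 0
8. ~<>~((~p1 | ~p2) | p3), 1
Accessibility: 0R1
The negation has an open branch (countermodel exists).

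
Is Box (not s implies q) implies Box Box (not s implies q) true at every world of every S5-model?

Yes, valid

Tableau for the negation not (Box (not s implies q) implies Box Box (not s implies q)):
1. not (Box (not s implies q) implies Box Box (not s implies q)), w0
2. Box (not s implies q), w0   [neg-implies-rule on 1]
3. not Box Box (not s implies q), w0   [neg-implies-rule on 1]
4. not s implies q, w0   [Box-rule on 2 via w0Rw0]
5. q, w0   [implies-rule on 4 (branches; this branch)]
6. not Box (not s implies q), w1   [neg-Box-rule on 3: fresh world w1, w0Rw1]
7. not s implies q, w1   [Box-rule on 2 via w0Rw1]
8. q, w1   [implies-rule on 7 (branches; this branch)]
9. not (not s implies q), w2   [neg-Box-rule on 6: fresh world w2, w1Rw2]
10. not s, w2   [neg-implies-rule on 9]
11. not q, w2   [neg-implies-rule on 9]
12. not s implies q, w2   [Box-rule on 2 via w0Rw2]
13. q, w2   [implies-rule on 12 (branches; this branch)]
Accessibility: w0Rw0, w0Rw1, w0Rw2, w1Rw0, w1Rw1, w1Rw2, w2Rw0, w2Rw1, w2Rw2
Branch closes: q and not q both at w2.
Every branch of the negation's tableau closes; the branch above is one of them.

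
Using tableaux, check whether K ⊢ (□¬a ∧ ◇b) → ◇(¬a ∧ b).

Tableau for the negation ¬((□¬a ∧ ◇b) → ◇(¬a ∧ b)):
1. ¬((□¬a ∧ ◇b) → ◇(¬a ∧ b)), u
2. □¬a ∧ ◇b, u
3. ¬◇(¬a ∧ b), u
4. □¬a, u
5. ◇b, u
6. b, v
7. ¬(¬a ∧ b), v
8. ¬a, v
9. ¬b, v
Accessibility: uRv
Branch closes: b and ¬b both at v.
Every branch of the negation's tableau closes; the branch above is one of them.

Yes, valid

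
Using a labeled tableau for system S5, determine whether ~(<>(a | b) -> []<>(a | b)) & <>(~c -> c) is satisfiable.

Unsatisfiable

1. ~(<>(a | b) -> []<>(a | b)) & <>(~c -> c), 0
2. ~(<>(a | b) -> []<>(a | b)), 0   [&-rule on 1]
3. <>(~c -> c), 0   [&-rule on 1]
4. <>(a | b), 0   [~->-rule on 2]
5. ~[]<>(a | b), 0   [~->-rule on 2]
6. ~c -> c, 1   [<>-rule on 3: fresh world 1, 0R1]
7. c, 1   [->-rule on 6 (branches; this branch)]
8. a | b, 2   [<>-rule on 4: fresh world 2, 0R2]
9. b, 2   [|-rule on 8 (branches; this branch)]
10. ~<>(a | b), 3   [~[]-rule on 5: fresh world 3, 0R3]
11. ~(a | b), 0   [~<>-rule on 10 via 3R0]
12. ~a, 0   [~|-rule on 11]
13. ~b, 0   [~|-rule on 11]
14. ~(a | b), 1   [~<>-rule on 10 via 3R1]
15. ~a, 1   [~|-rule on 14]
16. ~b, 1   [~|-rule on 14]
17. ~(a | b), 2   [~<>-rule on 10 via 3R2]
18. ~a, 2   [~|-rule on 17]
19. ~b, 2   [~|-rule on 17]
Accessibility: 0R0, 0R1, 0R2, 0R3, 1R0, 1R1, 1R2, 1R3, 2R0, 2R1, 2R2, 2R3, 3R0, 3R1, 3R2, 3R3
Branch closes: b and ~b both at 2.
(One branch shown.) All branches close.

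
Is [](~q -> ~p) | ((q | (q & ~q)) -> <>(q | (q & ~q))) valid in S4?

Valid in S4

Tableau for the negation ~([](~q -> ~p) | ((q | (q & ~q)) -> <>(q | (q & ~q)))):
1. ~([](~q -> ~p) | ((q | (q & ~q)) -> <>(q | (q & ~q)))), u
2. ~[](~q -> ~p), u
3. ~((q | (q & ~q)) -> <>(q | (q & ~q))), u
4. q | (q & ~q), u
5. ~<>(q | (q & ~q)), u
6. ~(q | (q & ~q)), u
7. ~q, u
8. ~(q & ~q), u
9. q & ~q, u
10. q, u
Accessibility: uRu
Branch closes: q and ~q both at u.
All branches of the negation close; one closing branch shown above.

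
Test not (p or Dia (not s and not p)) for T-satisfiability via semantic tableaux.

1. not (p or Dia (not s and not p)), u
2. not p, u
3. not Dia (not s and not p), u
4. not (not s and not p), u
5. s, u
Accessibility: uRu

Yes, satisfiable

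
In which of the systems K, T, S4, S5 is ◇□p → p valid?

S5-tableau for the negation ¬(◇□p → p):
1. ¬(◇□p → p), u
2. ◇□p, u
3. ¬p, u
4. □p, v
5. p, u
Accessibility: uRu, uRv, vRu, vRv
Branch closes: p and ¬p both at u.
Every branch closes (one shown): valid in S5.
S4-tableau for the negation ¬(◇□p → p):
1. ¬(◇□p → p), u
2. ◇□p, u
3. ¬p, u
4. □p, v
5. p, v
Accessibility: uRu, uRv, vRv
Complete open branch: countermodel on an S4-frame, so not valid in S4, nor in K, T (the same frame is also a K-frame and a T-frame).

S5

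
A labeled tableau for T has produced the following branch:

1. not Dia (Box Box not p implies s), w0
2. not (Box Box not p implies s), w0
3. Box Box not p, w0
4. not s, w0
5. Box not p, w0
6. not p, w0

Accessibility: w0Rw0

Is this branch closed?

Open

No atom appears with both signs at the same world.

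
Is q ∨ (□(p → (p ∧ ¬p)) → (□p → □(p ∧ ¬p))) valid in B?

Valid in B

Tableau for the negation ¬(q ∨ (□(p → (p ∧ ¬p)) → (□p → □(p ∧ ¬p)))):
1. ¬(q ∨ (□(p → (p ∧ ¬p)) → (□p → □(p ∧ ¬p)))), w0
2. ¬q, w0   [¬∨-rule on 1]
3. ¬(□(p → (p ∧ ¬p)) → (□p → □(p ∧ ¬p))), w0   [¬∨-rule on 1]
4. □(p → (p ∧ ¬p)), w0   [¬→-rule on 3]
5. ¬(□p → □(p ∧ ¬p)), w0   [¬→-rule on 3]
6. □p, w0   [¬→-rule on 5]
7. ¬□(p ∧ ¬p), w0   [¬→-rule on 5]
8. p → (p ∧ ¬p), w0   [□-rule on 4 via w0Rw0]
9. p, w0   [□-rule on 6 via w0Rw0]
10. p ∧ ¬p, w0   [→-rule on 8 (branches; this branch)]
11. ¬p, w0   [∧-rule on 10]
Accessibility: w0Rw0
Branch closes: p and ¬p both at w0.
All branches of the negation close; one closing branch shown above.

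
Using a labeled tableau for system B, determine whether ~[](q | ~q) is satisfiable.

1. ~[](q | ~q), w0
2. ~(q | ~q), w1   [~[]-rule on 1: fresh world w1, w0Rw1]
3. ~q, w1   [~|-rule on 2]
4. q, w1   [~|-rule on 2]
Accessibility: w0Rw0, w0Rw1, w1Rw0, w1Rw1
Branch closes: q and ~q both at w1.
All branches of the tableau close; one closing branch shown above.

Unsatisfiable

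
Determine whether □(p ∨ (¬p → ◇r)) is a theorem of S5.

Tableau for the negation ¬□(p ∨ (¬p → ◇r)):
1. ¬□(p ∨ (¬p → ◇r)), u
2. ¬(p ∨ (¬p → ◇r)), v
3. ¬p, v
4. ¬(¬p → ◇r), v
5. ¬◇r, v
6. ¬r, u
7. ¬r, v
Accessibility: uRu, uRv, vRu, vRv
The negation has an open branch (countermodel exists).

No, not valid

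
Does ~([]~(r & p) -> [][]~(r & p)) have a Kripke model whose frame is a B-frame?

Yes, satisfiable

1. ~([]~(r & p) -> [][]~(r & p)), w0
2. []~(r & p), w0   [~->-rule on 1]
3. ~[][]~(r & p), w0   [~->-rule on 1]
4. ~(r & p), w0   [[]-rule on 2 via w0Rw0]
5. ~p, w0   [~&-rule on 4 (branches; this branch)]
6. ~[]~(r & p), w1   [~[]-rule on 3: fresh world w1, w0Rw1]
7. ~(r & p), w1   [[]-rule on 2 via w0Rw1]
8. ~p, w1   [~&-rule on 7 (branches; this branch)]
9. r & p, w2   [~[]-rule on 6: fresh world w2, w1Rw2]
10. r, w2   [&-rule on 9]
11. p, w2   [&-rule on 9]
Accessibility: w0Rw0, w0Rw1, w1Rw0, w1Rw1, w1Rw2, w2Rw1, w2Rw2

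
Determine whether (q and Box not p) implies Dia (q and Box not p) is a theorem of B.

Tableau for the negation not ((q and Box not p) implies Dia (q and Box not p)):
1. not ((q and Box not p) implies Dia (q and Box not p)), 0
2. q and Box not p, 0   [neg-implies-rule on 1]
3. not Dia (q and Box not p), 0   [neg-implies-rule on 1]
4. q, 0   [and-rule on 2]
5. Box not p, 0   [and-rule on 2]
6. not (q and Box not p), 0   [neg-Dia-rule on 3 via 0R0]
7. not p, 0   [Box-rule on 5 via 0R0]
8. not Box not p, 0   [neg-and-rule on 6 (branches; this branch)]
9. p, 1   [neg-Box-rule on 8: fresh world 1, 0R1]
10. not (q and Box not p), 1   [neg-Dia-rule on 3 via 0R1]
11. not p, 1   [Box-rule on 5 via 0R1]
Accessibility: 0R0, 0R1, 1R0, 1R1
Branch closes: p and not p both at 1.
Every branch of the negation's tableau closes; the branch above is one of them.

Valid in B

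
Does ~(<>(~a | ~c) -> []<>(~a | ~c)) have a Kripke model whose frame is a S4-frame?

Satisfiable (open branch found)

1. ~(<>(~a | ~c) -> []<>(~a | ~c)), u
2. <>(~a | ~c), u   [~->-rule on 1]
3. ~[]<>(~a | ~c), u   [~->-rule on 1]
4. ~a | ~c, v   [<>-rule on 2: fresh world v, uRv]
5. ~c, v   [|-rule on 4 (branches; this branch)]
6. ~<>(~a | ~c), w   [~[]-rule on 3: fresh world w, uRw]
7. ~(~a | ~c), w   [~<>-rule on 6 via wRw]
8. a, w   [~|-rule on 7]
9. c, w   [~|-rule on 7]
Accessibility: uRu, uRv, uRw, vRv, wRw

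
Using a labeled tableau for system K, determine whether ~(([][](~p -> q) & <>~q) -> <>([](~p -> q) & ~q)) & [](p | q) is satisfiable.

No, unsatisfiable

1. ~(([][](~p -> q) & <>~q) -> <>([](~p -> q) & ~q)) & [](p | q), u
2. ~(([][](~p -> q) & <>~q) -> <>([](~p -> q) & ~q)), u
3. [](p | q), u
4. [][](~p -> q) & <>~q, u
5. ~<>([](~p -> q) & ~q), u
6. [][](~p -> q), u
7. <>~q, u
8. ~q, v
9. p | q, v
10. ~([](~p -> q) & ~q), v
11. [](~p -> q), v
12. p, v
13. ~[](~p -> q), v
14. ~(~p -> q), w
15. ~p, w
16. ~q, w
17. ~p -> q, w
18. q, w
Accessibility: uRv, vRw
Branch closes: q and ~q both at w.
(One branch shown.) All branches close.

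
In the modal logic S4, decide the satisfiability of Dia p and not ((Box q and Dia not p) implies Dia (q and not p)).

1. Dia p and not ((Box q and Dia not p) implies Dia (q and not p)), 0
2. Dia p, 0
3. not ((Box q and Dia not p) implies Dia (q and not p)), 0
4. Box q and Dia not p, 0
5. not Dia (q and not p), 0
6. Box q, 0
7. Dia not p, 0
8. not (q and not p), 0
9. q, 0
10. p, 0
11. p, 1
12. not (q and not p), 1
13. q, 1
14. not p, 2
15. not (q and not p), 2
16. q, 2
17. p, 2
Accessibility: 0R0, 0R1, 0R2, 1R1, 2R2
Branch closes: p and not p both at 2.
(One branch shown.) All branches close.

Unsatisfiable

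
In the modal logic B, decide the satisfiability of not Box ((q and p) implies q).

1. not Box ((q and p) implies q), 0
2. not ((q and p) implies q), 1
3. q and p, 1
4. not q, 1
5. q, 1
6. p, 1
Accessibility: 0R0, 0R1, 1R0, 1R1
Branch closes: q and not q both at 1.
(One branch shown.) All branches close.

Unsatisfiable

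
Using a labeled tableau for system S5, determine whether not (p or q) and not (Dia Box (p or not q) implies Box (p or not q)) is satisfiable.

1. not (p or q) and not (Dia Box (p or not q) implies Box (p or not q)), w0
2. not (p or q), w0
3. not (Dia Box (p or not q) implies Box (p or not q)), w0
4. not p, w0
5. not q, w0
6. Dia Box (p or not q), w0
7. not Box (p or not q), w0
8. Box (p or not q), w1
9. p or not q, w0
10. p or not q, w1
11. not q, w1
12. not (p or not q), w2
13. not p, w2
14. q, w2
15. p or not q, w2
16. not q, w2
Accessibility: w0Rw0, w0Rw1, w0Rw2, w1Rw0, w1Rw1, w1Rw2, w2Rw0, w2Rw1, w2Rw2
Branch closes: q and not q both at w2.
(One branch shown.) All branches close.

No, unsatisfiable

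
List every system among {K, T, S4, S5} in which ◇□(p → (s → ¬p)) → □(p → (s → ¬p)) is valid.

S5

S4-tableau for the negation ¬(◇□(p → (s → ¬p)) → □(p → (s → ¬p))):
1. ¬(◇□(p → (s → ¬p)) → □(p → (s → ¬p))), 0
2. ◇□(p → (s → ¬p)), 0   [¬→-rule on 1]
3. ¬□(p → (s → ¬p)), 0   [¬→-rule on 1]
4. □(p → (s → ¬p)), 1   [◇-rule on 2: fresh world 1, 0R1]
5. p → (s → ¬p), 1   [□-rule on 4 via 1R1]
6. s → ¬p, 1   [→-rule on 5 (branches; this branch)]
7. ¬p, 1   [→-rule on 6 (branches; this branch)]
8. ¬(p → (s → ¬p)), 2   [¬□-rule on 3: fresh world 2, 0R2]
9. p, 2   [¬→-rule on 8]
10. ¬(s → ¬p), 2   [¬→-rule on 8]
11. s, 2   [¬→-rule on 10]
Accessibility: 0R0, 0R1, 0R2, 1R1, 2R2
Complete open branch: countermodel on an S4-frame, so not valid in S4, nor in K, T (the same frame is also a K-frame and a T-frame).
S5-tableau for the negation ¬(◇□(p → (s → ¬p)) → □(p → (s → ¬p))):
1. ¬(◇□(p → (s → ¬p)) → □(p → (s → ¬p))), 0
2. ◇□(p → (s → ¬p)), 0   [¬→-rule on 1]
3. ¬□(p → (s → ¬p)), 0   [¬→-rule on 1]
4. □(p → (s → ¬p)), 1   [◇-rule on 2: fresh world 1, 0R1]
5. p → (s → ¬p), 0   [□-rule on 4 via 1R0]
6. p → (s → ¬p), 1   [□-rule on 4 via 1R1]
7. s → ¬p, 0   [→-rule on 5 (branches; this branch)]
8. s → ¬p, 1   [→-rule on 6 (branches; this branch)]
9. ¬p, 0   [→-rule on 7 (branches; this branch)]
10. ¬p, 1   [→-rule on 8 (branches; this branch)]
11. ¬(p → (s → ¬p)), 2   [¬□-rule on 3: fresh world 2, 0R2]
12. p, 2   [¬→-rule on 11]
13. ¬(s → ¬p), 2   [¬→-rule on 11]
14. s, 2   [¬→-rule on 13]
15. p → (s → ¬p), 2   [□-rule on 4 via 1R2]
16. s → ¬p, 2   [→-rule on 15 (branches; this branch)]
17. ¬p, 2   [→-rule on 16 (branches; this branch)]
Accessibility: 0R0, 0R1, 0R2, 1R0, 1R1, 1R2, 2R0, 2R1, 2R2
Branch closes: p and ¬p both at 2.
Every branch closes (one shown): valid in S5.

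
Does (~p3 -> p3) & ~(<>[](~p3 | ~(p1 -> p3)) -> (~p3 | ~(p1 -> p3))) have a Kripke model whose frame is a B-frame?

1. (~p3 -> p3) & ~(<>[](~p3 | ~(p1 -> p3)) -> (~p3 | ~(p1 -> p3))), u
2. ~p3 -> p3, u
3. ~(<>[](~p3 | ~(p1 -> p3)) -> (~p3 | ~(p1 -> p3))), u
4. <>[](~p3 | ~(p1 -> p3)), u
5. ~(~p3 | ~(p1 -> p3)), u
6. p3, u
7. p1 -> p3, u
8. [](~p3 | ~(p1 -> p3)), v
9. ~p3 | ~(p1 -> p3), u
10. ~p3 | ~(p1 -> p3), v
11. ~(p1 -> p3), u
12. p1, u
13. ~p3, u
Accessibility: uRu, uRv, vRu, vRv
Branch closes: p3 and ~p3 both at u.
(One branch shown.) All branches close.

Unsatisfiable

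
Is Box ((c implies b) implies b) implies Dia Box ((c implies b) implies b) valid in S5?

Tableau for the negation not (Box ((c implies b) implies b) implies Dia Box ((c implies b) implies b)):
1. not (Box ((c implies b) implies b) implies Dia Box ((c implies b) implies b)), u
2. Box ((c implies b) implies b), u
3. not Dia Box ((c implies b) implies b), u
4. (c implies b) implies b, u
5. not Box ((c implies b) implies b), u
6. not (c implies b), u
7. c, u
8. not b, u
9. not ((c implies b) implies b), v
10. c implies b, v
11. not b, v
12. (c implies b) implies b, v
13. not Box ((c implies b) implies b), v
14. not c, v
15. not (c implies b), v
16. c, v
Accessibility: uRu, uRv, vRu, vRv
Branch closes: c and not c both at v.
Every branch of the negation's tableau closes; the branch above is one of them.

Yes, valid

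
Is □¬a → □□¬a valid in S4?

Tableau for the negation ¬(□¬a → □□¬a):
1. ¬(□¬a → □□¬a), u
2. □¬a, u
3. ¬□□¬a, u
4. ¬a, u
5. ¬□¬a, v
6. ¬a, v
7. a, w
8. ¬a, w
Accessibility: uRu, uRv, uRw, vRv, vRw, wRw
Branch closes: a and ¬a both at w.
All branches of the negation close; one closing branch shown above.

Valid in S4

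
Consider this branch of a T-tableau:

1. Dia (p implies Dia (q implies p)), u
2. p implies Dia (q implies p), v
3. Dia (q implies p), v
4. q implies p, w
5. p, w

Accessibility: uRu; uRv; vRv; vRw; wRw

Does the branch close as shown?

Open

No atom appears with both signs at the same world.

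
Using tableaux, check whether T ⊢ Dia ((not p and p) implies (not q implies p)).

Valid in T

Tableau for the negation not Dia ((not p and p) implies (not q implies p)):
1. not Dia ((not p and p) implies (not q implies p)), w0
2. not ((not p and p) implies (not q implies p)), w0
3. not p and p, w0
4. not (not q implies p), w0
5. not p, w0
6. p, w0
Accessibility: w0Rw0
Branch closes: p and not p both at w0.
All branches of the negation close; one closing branch shown above.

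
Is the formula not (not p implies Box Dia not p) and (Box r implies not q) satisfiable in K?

1. not (not p implies Box Dia not p) and (Box r implies not q), u
2. not (not p implies Box Dia not p), u   [and-rule on 1]
3. Box r implies not q, u   [and-rule on 1]
4. not p, u   [neg-implies-rule on 2]
5. not Box Dia not p, u   [neg-implies-rule on 2]
6. not q, u   [implies-rule on 3 (branches; this branch)]
7. not Dia not p, v   [neg-Box-rule on 5: fresh world v, uRv]
Accessibility: uRv

Satisfiable (open branch found)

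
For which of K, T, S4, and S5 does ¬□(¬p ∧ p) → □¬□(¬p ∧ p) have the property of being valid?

T, S4, S5

K-tableau for the negation ¬(¬□(¬p ∧ p) → □¬□(¬p ∧ p)):
1. ¬(¬□(¬p ∧ p) → □¬□(¬p ∧ p)), u
2. ¬□(¬p ∧ p), u   [¬→-rule on 1]
3. ¬□¬□(¬p ∧ p), u   [¬→-rule on 1]
4. ¬(¬p ∧ p), v   [¬□-rule on 2: fresh world v, uRv]
5. ¬p, v   [¬∧-rule on 4 (branches; this branch)]
6. □(¬p ∧ p), w   [¬□-rule on 3: fresh world w, uRw]
Accessibility: uRv, uRw
Complete open branch: countermodel on a K-frame, so not valid in K.
T-tableau for the negation ¬(¬□(¬p ∧ p) → □¬□(¬p ∧ p)):
1. ¬(¬□(¬p ∧ p) → □¬□(¬p ∧ p)), u
2. ¬□(¬p ∧ p), u   [¬→-rule on 1]
3. ¬□¬□(¬p ∧ p), u   [¬→-rule on 1]
4. ¬(¬p ∧ p), v   [¬□-rule on 2: fresh world v, uRv]
5. ¬p, v   [¬∧-rule on 4 (branches; this branch)]
6. □(¬p ∧ p), w   [¬□-rule on 3: fresh world w, uRw]
7. ¬p ∧ p, w   [□-rule on 6 via wRw]
8. ¬p, w   [∧-rule on 7]
9. p, w   [∧-rule on 7]
Accessibility: uRu, uRv, uRw, vRv, wRw
Branch closes: p and ¬p both at w.
Every branch closes (one shown): valid in T, hence also in S4, S5 (every theorem of T is a theorem of S4 and S5).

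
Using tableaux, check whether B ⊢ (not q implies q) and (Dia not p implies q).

Tableau for the negation not ((not q implies q) and (Dia not p implies q)):
1. not ((not q implies q) and (Dia not p implies q)), w0
2. not (Dia not p implies q), w0   [neg-and-rule on 1 (branches; this branch)]
3. Dia not p, w0   [neg-implies-rule on 2]
4. not q, w0   [neg-implies-rule on 2]
5. not p, w1   [Dia-rule on 3: fresh world w1, w0Rw1]
Accessibility: w0Rw0, w0Rw1, w1Rw0, w1Rw1
The negation has an open branch (countermodel exists).

No, not valid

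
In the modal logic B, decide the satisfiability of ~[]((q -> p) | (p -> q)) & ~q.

No, unsatisfiable

1. ~[]((q -> p) | (p -> q)) & ~q, w0
2. ~[]((q -> p) | (p -> q)), w0
3. ~q, w0
4. ~((q -> p) | (p -> q)), w1
5. ~(q -> p), w1
6. ~(p -> q), w1
7. q, w1
8. ~p, w1
9. p, w1
10. ~q, w1
Accessibility: w0Rw0, w0Rw1, w1Rw0, w1Rw1
Branch closes: p and ~p both at w1.
Every branch closes; the branch above is one of them.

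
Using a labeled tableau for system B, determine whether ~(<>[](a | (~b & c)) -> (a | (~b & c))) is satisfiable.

No, unsatisfiable

1. ~(<>[](a | (~b & c)) -> (a | (~b & c))), w0
2. <>[](a | (~b & c)), w0
3. ~(a | (~b & c)), w0
4. ~a, w0
5. ~(~b & c), w0
6. ~c, w0
7. [](a | (~b & c)), w1
8. a | (~b & c), w0
9. a | (~b & c), w1
10. ~b & c, w0
11. ~b, w0
12. c, w0
Accessibility: w0Rw0, w0Rw1, w1Rw0, w1Rw1
Branch closes: c and ~c both at w0.
(One branch shown.) All branches close.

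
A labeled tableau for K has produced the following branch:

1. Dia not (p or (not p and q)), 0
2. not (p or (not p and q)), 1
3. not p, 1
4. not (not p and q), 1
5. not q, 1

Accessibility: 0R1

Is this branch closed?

Open

No world carries both an atom and its negation.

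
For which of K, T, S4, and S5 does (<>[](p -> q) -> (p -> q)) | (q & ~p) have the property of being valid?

S5

S5-tableau for the negation ~((<>[](p -> q) -> (p -> q)) | (q & ~p)):
1. ~((<>[](p -> q) -> (p -> q)) | (q & ~p)), w0
2. ~(<>[](p -> q) -> (p -> q)), w0
3. ~(q & ~p), w0
4. <>[](p -> q), w0
5. ~(p -> q), w0
6. p, w0
7. ~q, w0
8. [](p -> q), w1
9. p -> q, w0
10. p -> q, w1
11. q, w0
Accessibility: w0Rw0, w0Rw1, w1Rw0, w1Rw1
Branch closes: q and ~q both at w0.
Every branch closes (one shown): valid in S5.
S4-tableau for the negation ~((<>[](p -> q) -> (p -> q)) | (q & ~p)):
1. ~((<>[](p -> q) -> (p -> q)) | (q & ~p)), w0
2. ~(<>[](p -> q) -> (p -> q)), w0
3. ~(q & ~p), w0
4. <>[](p -> q), w0
5. ~(p -> q), w0
6. p, w0
7. ~q, w0
8. [](p -> q), w1
9. p -> q, w1
10. q, w1
Accessibility: w0Rw0, w0Rw1, w1Rw1
Complete open branch: countermodel on an S4-frame, so not valid in S4, nor in K, T (the same frame is also a K-frame and a T-frame).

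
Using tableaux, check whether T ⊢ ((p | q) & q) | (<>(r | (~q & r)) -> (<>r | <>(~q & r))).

Tableau for the negation ~(((p | q) & q) | (<>(r | (~q & r)) -> (<>r | <>(~q & r)))):
1. ~(((p | q) & q) | (<>(r | (~q & r)) -> (<>r | <>(~q & r)))), u
2. ~((p | q) & q), u
3. ~(<>(r | (~q & r)) -> (<>r | <>(~q & r))), u
4. <>(r | (~q & r)), u
5. ~(<>r | <>(~q & r)), u
6. ~<>r, u
7. ~<>(~q & r), u
8. ~r, u
9. ~(~q & r), u
10. ~(p | q), u
11. ~p, u
12. ~q, u
13. r | (~q & r), v
14. ~r, v
15. ~(~q & r), v
16. ~q & r, v
17. ~q, v
18. r, v
Accessibility: uRu, uRv, vRv
Branch closes: r and ~r both at v.
Every branch of the negation's tableau closes; the branch above is one of them.

Yes, valid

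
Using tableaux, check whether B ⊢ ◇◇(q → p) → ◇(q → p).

Tableau for the negation ¬(◇◇(q → p) → ◇(q → p)):
1. ¬(◇◇(q → p) → ◇(q → p)), u
2. ◇◇(q → p), u
3. ¬◇(q → p), u
4. ¬(q → p), u
5. q, u
6. ¬p, u
7. ◇(q → p), v
8. ¬(q → p), v
9. q, v
10. ¬p, v
11. q → p, w
12. p, w
Accessibility: uRu, uRv, vRu, vRv, vRw, wRv, wRw
The negation has an open branch (countermodel exists).

No, not valid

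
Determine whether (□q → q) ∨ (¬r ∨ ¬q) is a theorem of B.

Yes, valid

Tableau for the negation ¬((□q → q) ∨ (¬r ∨ ¬q)):
1. ¬((□q → q) ∨ (¬r ∨ ¬q)), u
2. ¬(□q → q), u   [¬∨-rule on 1]
3. ¬(¬r ∨ ¬q), u   [¬∨-rule on 1]
4. □q, u   [¬→-rule on 2]
5. ¬q, u   [¬→-rule on 2]
6. r, u   [¬∨-rule on 3]
7. q, u   [¬∨-rule on 3]
Accessibility: uRu
Branch closes: q and ¬q both at u.
All branches of the negation close; one closing branch shown above.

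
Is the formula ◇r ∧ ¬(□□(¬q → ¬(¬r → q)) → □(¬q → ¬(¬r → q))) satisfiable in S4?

No, unsatisfiable

1. ◇r ∧ ¬(□□(¬q → ¬(¬r → q)) → □(¬q → ¬(¬r → q))), 0
2. ◇r, 0   [∧-rule on 1]
3. ¬(□□(¬q → ¬(¬r → q)) → □(¬q → ¬(¬r → q))), 0   [∧-rule on 1]
4. □□(¬q → ¬(¬r → q)), 0   [¬→-rule on 3]
5. ¬□(¬q → ¬(¬r → q)), 0   [¬→-rule on 3]
6. □(¬q → ¬(¬r → q)), 0   [□-rule on 4 via 0R0]
7. ¬q → ¬(¬r → q), 0   [□-rule on 6 via 0R0]
8. ¬(¬r → q), 0   [→-rule on 7 (branches; this branch)]
9. ¬r, 0   [¬→-rule on 8]
10. ¬q, 0   [¬→-rule on 8]
11. r, 1   [◇-rule on 2: fresh world 1, 0R1]
12. □(¬q → ¬(¬r → q)), 1   [□-rule on 4 via 0R1]
13. ¬q → ¬(¬r → q), 1   [□-rule on 6 via 0R1]
14. q, 1   [→-rule on 13 (branches; this branch)]
15. ¬(¬q → ¬(¬r → q)), 2   [¬□-rule on 5: fresh world 2, 0R2]
16. ¬q, 2   [¬→-rule on 15]
17. ¬r → q, 2   [¬→-rule on 15]
18. □(¬q → ¬(¬r → q)), 2   [□-rule on 4 via 0R2]
19. ¬q → ¬(¬r → q), 2   [□-rule on 6 via 0R2]
20. r, 2   [→-rule on 17 (branches; this branch)]
21. ¬(¬r → q), 2   [→-rule on 19 (branches; this branch)]
22. ¬r, 2   [¬→-rule on 21]
Accessibility: 0R0, 0R1, 0R2, 1R1, 2R2
Branch closes: r and ¬r both at 2.
(One branch shown.) All branches close.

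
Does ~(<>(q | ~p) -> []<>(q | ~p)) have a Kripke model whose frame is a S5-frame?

Unsatisfiable

1. ~(<>(q | ~p) -> []<>(q | ~p)), 0
2. <>(q | ~p), 0
3. ~[]<>(q | ~p), 0
4. q | ~p, 1
5. ~p, 1
6. ~<>(q | ~p), 2
7. ~(q | ~p), 0
8. ~q, 0
9. p, 0
10. ~(q | ~p), 1
11. ~q, 1
12. p, 1
Accessibility: 0R0, 0R1, 0R2, 1R0, 1R1, 1R2, 2R0, 2R1, 2R2
Branch closes: p and ~p both at 1.
Every branch closes; the branch above is one of them.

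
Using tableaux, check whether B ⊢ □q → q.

Tableau for the negation ¬(□q → q):
1. ¬(□q → q), 0
2. □q, 0   [¬→-rule on 1]
3. ¬q, 0   [¬→-rule on 1]
4. q, 0   [□-rule on 2 via 0R0]
Accessibility: 0R0
Branch closes: q and ¬q both at 0.
Every branch of the negation's tableau closes; the branch above is one of them.

Valid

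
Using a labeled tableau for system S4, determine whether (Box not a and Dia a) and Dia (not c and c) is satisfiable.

1. (Box not a and Dia a) and Dia (not c and c), u
2. Box not a and Dia a, u
3. Dia (not c and c), u
4. Box not a, u
5. Dia a, u
6. not a, u
7. not c and c, v
8. not c, v
9. c, v
Accessibility: uRu, uRv, vRv
Branch closes: c and not c both at v.
All branches of the tableau close; one closing branch shown above.

Unsatisfiable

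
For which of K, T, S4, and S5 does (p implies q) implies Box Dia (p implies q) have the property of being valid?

S5

S5-tableau for the negation not ((p implies q) implies Box Dia (p implies q)):
1. not ((p implies q) implies Box Dia (p implies q)), u
2. p implies q, u
3. not Box Dia (p implies q), u
4. q, u
5. not Dia (p implies q), v
6. not (p implies q), u
7. p, u
8. not q, u
Accessibility: uRu, uRv, vRu, vRv
Branch closes: q and not q both at u.
Every branch closes (one shown): valid in S5.
S4-tableau for the negation not ((p implies q) implies Box Dia (p implies q)):
1. not ((p implies q) implies Box Dia (p implies q)), u
2. p implies q, u
3. not Box Dia (p implies q), u
4. q, u
5. not Dia (p implies q), v
6. not (p implies q), v
7. p, v
8. not q, v
Accessibility: uRu, uRv, vRv
Complete open branch: countermodel on an S4-frame, so not valid in S4, nor in K, T (the same frame is also a K-frame and a T-frame).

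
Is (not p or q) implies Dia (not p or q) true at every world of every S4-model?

Tableau for the negation not ((not p or q) implies Dia (not p or q)):
1. not ((not p or q) implies Dia (not p or q)), w0
2. not p or q, w0
3. not Dia (not p or q), w0
4. not (not p or q), w0
5. p, w0
6. not q, w0
7. q, w0
Accessibility: w0Rw0
Branch closes: q and not q both at w0.
All branches of the negation close; one closing branch shown above.

Valid in S4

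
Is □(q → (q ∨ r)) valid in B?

Tableau for the negation ¬□(q → (q ∨ r)):
1. ¬□(q → (q ∨ r)), 0
2. ¬(q → (q ∨ r)), 1
3. q, 1
4. ¬(q ∨ r), 1
5. ¬q, 1
6. ¬r, 1
Accessibility: 0R0, 0R1, 1R0, 1R1
Branch closes: q and ¬q both at 1.
Every branch of the negation's tableau closes; the branch above is one of them.

Yes, valid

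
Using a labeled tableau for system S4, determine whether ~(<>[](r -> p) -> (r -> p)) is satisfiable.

Satisfiable (open branch found)

1. ~(<>[](r -> p) -> (r -> p)), u
2. <>[](r -> p), u   [~->-rule on 1]
3. ~(r -> p), u   [~->-rule on 1]
4. r, u   [~->-rule on 3]
5. ~p, u   [~->-rule on 3]
6. [](r -> p), v   [<>-rule on 2: fresh world v, uRv]
7. r -> p, v   [[]-rule on 6 via vRv]
8. p, v   [->-rule on 7 (branches; this branch)]
Accessibility: uRu, uRv, vRv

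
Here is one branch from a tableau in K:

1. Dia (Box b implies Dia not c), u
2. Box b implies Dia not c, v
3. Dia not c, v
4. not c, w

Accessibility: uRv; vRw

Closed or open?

No world carries both an atom and its negation.

Not closed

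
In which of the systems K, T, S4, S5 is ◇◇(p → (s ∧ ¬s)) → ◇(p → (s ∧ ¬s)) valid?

T-tableau for the negation ¬(◇◇(p → (s ∧ ¬s)) → ◇(p → (s ∧ ¬s))):
1. ¬(◇◇(p → (s ∧ ¬s)) → ◇(p → (s ∧ ¬s))), u
2. ◇◇(p → (s ∧ ¬s)), u   [¬→-rule on 1]
3. ¬◇(p → (s ∧ ¬s)), u   [¬→-rule on 1]
4. ¬(p → (s ∧ ¬s)), u   [¬◇-rule on 3 via uRu]
5. p, u   [¬→-rule on 4]
6. ¬(s ∧ ¬s), u   [¬→-rule on 4]
7. s, u   [¬∧-rule on 6 (branches; this branch)]
8. ◇(p → (s ∧ ¬s)), v   [◇-rule on 2: fresh world v, uRv]
9. ¬(p → (s ∧ ¬s)), v   [¬◇-rule on 3 via uRv]
10. p, v   [¬→-rule on 9]
11. ¬(s ∧ ¬s), v   [¬→-rule on 9]
12. s, v   [¬∧-rule on 11 (branches; this branch)]
13. p → (s ∧ ¬s), w   [◇-rule on 8: fresh world w, vRw]
14. ¬p, w   [→-rule on 13 (branches; this branch)]
Accessibility: uRu, uRv, vRv, vRw, wRw
Complete open branch: countermodel on a T-frame, so not valid in T, nor in K (the same frame is also a K-frame).
S4-tableau for the negation ¬(◇◇(p → (s ∧ ¬s)) → ◇(p → (s ∧ ¬s))):
1. ¬(◇◇(p → (s ∧ ¬s)) → ◇(p → (s ∧ ¬s))), u
2. ◇◇(p → (s ∧ ¬s)), u   [¬→-rule on 1]
3. ¬◇(p → (s ∧ ¬s)), u   [¬→-rule on 1]
4. ¬(p → (s ∧ ¬s)), u   [¬◇-rule on 3 via uRu]
5. p, u   [¬→-rule on 4]
6. ¬(s ∧ ¬s), u   [¬→-rule on 4]
7. s, u   [¬∧-rule on 6 (branches; this branch)]
8. ◇(p → (s ∧ ¬s)), v   [◇-rule on 2: fresh world v, uRv]
9. ¬(p → (s ∧ ¬s)), v   [¬◇-rule on 3 via uRv]
10. p, v   [¬→-rule on 9]
11. ¬(s ∧ ¬s), v   [¬→-rule on 9]
12. s, v   [¬∧-rule on 11 (branches; this branch)]
13. p → (s ∧ ¬s), w   [◇-rule on 8: fresh world w, vRw]
14. ¬(p → (s ∧ ¬s)), w   [¬◇-rule on 3 via uRw]
15. p, w   [¬→-rule on 14]
16. ¬(s ∧ ¬s), w   [¬→-rule on 14]
17. s ∧ ¬s, w   [→-rule on 13 (branches; this branch)]
18. s, w   [∧-rule on 17]
19. ¬s, w   [∧-rule on 17]
Accessibility: uRu, uRv, uRw, vRv, vRw, wRw
Branch closes: s and ¬s both at w.
Every branch closes (one shown): valid in S4, hence also in S5 (every theorem of S4 is a theorem of S5).

S4, S5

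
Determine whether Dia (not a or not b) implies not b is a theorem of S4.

No, not valid

Tableau for the negation not (Dia (not a or not b) implies not b):
1. not (Dia (not a or not b) implies not b), u
2. Dia (not a or not b), u
3. b, u
4. not a or not b, v
5. not b, v
Accessibility: uRu, uRv, vRv
The negation has an open branch (countermodel exists).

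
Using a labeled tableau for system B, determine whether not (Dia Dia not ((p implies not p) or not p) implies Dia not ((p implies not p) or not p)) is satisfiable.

1. not (Dia Dia not ((p implies not p) or not p) implies Dia not ((p implies not p) or not p)), w0
2. Dia Dia not ((p implies not p) or not p), w0
3. not Dia not ((p implies not p) or not p), w0
4. (p implies not p) or not p, w0
5. not p, w0
6. Dia not ((p implies not p) or not p), w1
7. (p implies not p) or not p, w1
8. not p, w1
9. not ((p implies not p) or not p), w2
10. not (p implies not p), w2
11. p, w2
Accessibility: w0Rw0, w0Rw1, w1Rw0, w1Rw1, w1Rw2, w2Rw1, w2Rw2

Satisfiable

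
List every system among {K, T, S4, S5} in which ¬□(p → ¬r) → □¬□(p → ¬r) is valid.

S5

S4-tableau for the negation ¬(¬□(p → ¬r) → □¬□(p → ¬r)):
1. ¬(¬□(p → ¬r) → □¬□(p → ¬r)), u
2. ¬□(p → ¬r), u   [¬→-rule on 1]
3. ¬□¬□(p → ¬r), u   [¬→-rule on 1]
4. ¬(p → ¬r), v   [¬□-rule on 2: fresh world v, uRv]
5. p, v   [¬→-rule on 4]
6. r, v   [¬→-rule on 4]
7. □(p → ¬r), w   [¬□-rule on 3: fresh world w, uRw]
8. p → ¬r, w   [□-rule on 7 via wRw]
9. ¬r, w   [→-rule on 8 (branches; this branch)]
Accessibility: uRu, uRv, uRw, vRv, wRw
Complete open branch: countermodel on an S4-frame, so not valid in S4, nor in K, T (the same frame is also a K-frame and a T-frame).
S5-tableau for the negation ¬(¬□(p → ¬r) → □¬□(p → ¬r)):
1. ¬(¬□(p → ¬r) → □¬□(p → ¬r)), u
2. ¬□(p → ¬r), u   [¬→-rule on 1]
3. ¬□¬□(p → ¬r), u   [¬→-rule on 1]
4. ¬(p → ¬r), v   [¬□-rule on 2: fresh world v, uRv]
5. p, v   [¬→-rule on 4]
6. r, v   [¬→-rule on 4]
7. □(p → ¬r), w   [¬□-rule on 3: fresh world w, uRw]
8. p → ¬r, u   [□-rule on 7 via wRu]
9. p → ¬r, v   [□-rule on 7 via wRv]
10. p → ¬r, w   [□-rule on 7 via wRw]
11. ¬r, u   [→-rule on 8 (branches; this branch)]
12. ¬r, v   [→-rule on 9 (branches; this branch)]
Accessibility: uRu, uRv, uRw, vRu, vRv, vRw, wRu, wRv, wRw
Branch closes: r and ¬r both at v.
Every branch closes (one shown): valid in S5.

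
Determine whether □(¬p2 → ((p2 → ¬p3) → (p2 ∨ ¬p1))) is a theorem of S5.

Tableau for the negation ¬□(¬p2 → ((p2 → ¬p3) → (p2 ∨ ¬p1))):
1. ¬□(¬p2 → ((p2 → ¬p3) → (p2 ∨ ¬p1))), 0
2. ¬(¬p2 → ((p2 → ¬p3) → (p2 ∨ ¬p1))), 1
3. ¬p2, 1
4. ¬((p2 → ¬p3) → (p2 ∨ ¬p1)), 1
5. p2 → ¬p3, 1
6. ¬(p2 ∨ ¬p1), 1
7. p1, 1
8. ¬p3, 1
Accessibility: 0R0, 0R1, 1R0, 1R1
The negation has an open branch (countermodel exists).

No, not valid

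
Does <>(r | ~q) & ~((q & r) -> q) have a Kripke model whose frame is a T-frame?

No, unsatisfiable

1. <>(r | ~q) & ~((q & r) -> q), u
2. <>(r | ~q), u
3. ~((q & r) -> q), u
4. q & r, u
5. ~q, u
6. q, u
7. r, u
Accessibility: uRu
Branch closes: q and ~q both at u.
Every branch closes; the branch above is one of them.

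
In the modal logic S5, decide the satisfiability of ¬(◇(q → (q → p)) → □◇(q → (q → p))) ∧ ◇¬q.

1. ¬(◇(q → (q → p)) → □◇(q → (q → p))) ∧ ◇¬q, 0
2. ¬(◇(q → (q → p)) → □◇(q → (q → p))), 0
3. ◇¬q, 0
4. ◇(q → (q → p)), 0
5. ¬□◇(q → (q → p)), 0
6. ¬q, 1
7. q → (q → p), 2
8. q → p, 2
9. p, 2
10. ¬◇(q → (q → p)), 3
11. ¬(q → (q → p)), 0
12. q, 0
13. ¬(q → p), 0
14. ¬p, 0
15. ¬(q → (q → p)), 1
16. q, 1
17. ¬(q → p), 1
Accessibility: 0R0, 0R1, 0R2, 0R3, 1R0, 1R1, 1R2, 1R3, 2R0, 2R1, 2R2, 2R3, 3R0, 3R1, 3R2, 3R3
Branch closes: q and ¬q both at 1.
All branches of the tableau close; one closing branch shown above.

Unsatisfiable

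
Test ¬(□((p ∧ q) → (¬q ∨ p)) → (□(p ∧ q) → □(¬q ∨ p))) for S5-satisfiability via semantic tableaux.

Unsatisfiable (every branch closes)

1. ¬(□((p ∧ q) → (¬q ∨ p)) → (□(p ∧ q) → □(¬q ∨ p))), u
2. □((p ∧ q) → (¬q ∨ p)), u
3. ¬(□(p ∧ q) → □(¬q ∨ p)), u
4. □(p ∧ q), u
5. ¬□(¬q ∨ p), u
6. (p ∧ q) → (¬q ∨ p), u
7. p ∧ q, u
8. p, u
9. q, u
10. ¬q ∨ p, u
11. ¬(¬q ∨ p), v
12. q, v
13. ¬p, v
14. (p ∧ q) → (¬q ∨ p), v
15. p ∧ q, v
16. p, v
Accessibility: uRu, uRv, vRu, vRv
Branch closes: p and ¬p both at v.
All branches of the tableau close; one closing branch shown above.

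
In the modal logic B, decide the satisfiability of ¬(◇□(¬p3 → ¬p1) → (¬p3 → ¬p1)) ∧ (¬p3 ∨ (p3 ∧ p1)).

1. ¬(◇□(¬p3 → ¬p1) → (¬p3 → ¬p1)) ∧ (¬p3 ∨ (p3 ∧ p1)), 0
2. ¬(◇□(¬p3 → ¬p1) → (¬p3 → ¬p1)), 0
3. ¬p3 ∨ (p3 ∧ p1), 0
4. ◇□(¬p3 → ¬p1), 0
5. ¬(¬p3 → ¬p1), 0
6. ¬p3, 0
7. p1, 0
8. □(¬p3 → ¬p1), 1
9. ¬p3 → ¬p1, 0
10. ¬p3 → ¬p1, 1
11. ¬p1, 0
Accessibility: 0R0, 0R1, 1R0, 1R1
Branch closes: p1 and ¬p1 both at 0.
All branches of the tableau close; one closing branch shown above.

Unsatisfiable (every branch closes)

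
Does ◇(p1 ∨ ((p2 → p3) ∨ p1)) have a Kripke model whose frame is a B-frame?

Satisfiable

1. ◇(p1 ∨ ((p2 → p3) ∨ p1)), u
2. p1 ∨ ((p2 → p3) ∨ p1), v
3. (p2 → p3) ∨ p1, v
4. p1, v
Accessibility: uRu, uRv, vRu, vRv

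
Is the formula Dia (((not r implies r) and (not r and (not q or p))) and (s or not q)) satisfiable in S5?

1. Dia (((not r implies r) and (not r and (not q or p))) and (s or not q)), 0
2. ((not r implies r) and (not r and (not q or p))) and (s or not q), 1
3. (not r implies r) and (not r and (not q or p)), 1
4. s or not q, 1
5. not r implies r, 1
6. not r and (not q or p), 1
7. not r, 1
8. not q or p, 1
9. not q, 1
10. r, 1
Accessibility: 0R0, 0R1, 1R0, 1R1
Branch closes: r and not r both at 1.
Every branch closes; the branch above is one of them.

Unsatisfiable (every branch closes)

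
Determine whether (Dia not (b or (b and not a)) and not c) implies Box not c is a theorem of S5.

Tableau for the negation not ((Dia not (b or (b and not a)) and not c) implies Box not c):
1. not ((Dia not (b or (b and not a)) and not c) implies Box not c), w0
2. Dia not (b or (b and not a)) and not c, w0   [neg-implies-rule on 1]
3. not Box not c, w0   [neg-implies-rule on 1]
4. Dia not (b or (b and not a)), w0   [and-rule on 2]
5. not c, w0   [and-rule on 2]
6. c, w1   [neg-Box-rule on 3: fresh world w1, w0Rw1]
7. not (b or (b and not a)), w2   [Dia-rule on 4: fresh world w2, w0Rw2]
8. not b, w2   [neg-or-rule on 7]
9. not (b and not a), w2   [neg-or-rule on 7]
10. a, w2   [neg-and-rule on 9 (branches; this branch)]
Accessibility: w0Rw0, w0Rw1, w0Rw2, w1Rw0, w1Rw1, w1Rw2, w2Rw0, w2Rw1, w2Rw2
The negation has an open branch (countermodel exists).

Not valid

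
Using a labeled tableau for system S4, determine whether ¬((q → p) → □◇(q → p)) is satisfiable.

Yes, satisfiable

1. ¬((q → p) → □◇(q → p)), w0
2. q → p, w0
3. ¬□◇(q → p), w0
4. p, w0
5. ¬◇(q → p), w1
6. ¬(q → p), w1
7. q, w1
8. ¬p, w1
Accessibility: w0Rw0, w0Rw1, w1Rw1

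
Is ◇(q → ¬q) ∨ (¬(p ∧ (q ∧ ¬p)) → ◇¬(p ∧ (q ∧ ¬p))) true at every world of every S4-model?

Tableau for the negation ¬(◇(q → ¬q) ∨ (¬(p ∧ (q ∧ ¬p)) → ◇¬(p ∧ (q ∧ ¬p)))):
1. ¬(◇(q → ¬q) ∨ (¬(p ∧ (q ∧ ¬p)) → ◇¬(p ∧ (q ∧ ¬p)))), u
2. ¬◇(q → ¬q), u
3. ¬(¬(p ∧ (q ∧ ¬p)) → ◇¬(p ∧ (q ∧ ¬p))), u
4. ¬(p ∧ (q ∧ ¬p)), u
5. ¬◇¬(p ∧ (q ∧ ¬p)), u
6. ¬(q → ¬q), u
7. q, u
8. p ∧ (q ∧ ¬p), u
9. p, u
10. q ∧ ¬p, u
11. ¬p, u
Accessibility: uRu
Branch closes: p and ¬p both at u.
Every branch of the negation's tableau closes; the branch above is one of them.

Valid in S4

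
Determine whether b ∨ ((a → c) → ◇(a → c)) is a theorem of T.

Tableau for the negation ¬(b ∨ ((a → c) → ◇(a → c))):
1. ¬(b ∨ ((a → c) → ◇(a → c))), u
2. ¬b, u
3. ¬((a → c) → ◇(a → c)), u
4. a → c, u
5. ¬◇(a → c), u
6. ¬(a → c), u
7. a, u
8. ¬c, u
9. c, u
Accessibility: uRu
Branch closes: c and ¬c both at u.
Every branch of the negation's tableau closes; the branch above is one of them.

Valid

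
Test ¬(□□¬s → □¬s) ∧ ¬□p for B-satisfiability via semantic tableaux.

1. ¬(□□¬s → □¬s) ∧ ¬□p, u
2. ¬(□□¬s → □¬s), u   [∧-rule on 1]
3. ¬□p, u   [∧-rule on 1]
4. □□¬s, u   [¬→-rule on 2]
5. ¬□¬s, u   [¬→-rule on 2]
6. □¬s, u   [□-rule on 4 via uRu]
7. ¬s, u   [□-rule on 6 via uRu]
8. ¬p, v   [¬□-rule on 3: fresh world v, uRv]
9. □¬s, v   [□-rule on 4 via uRv]
10. ¬s, v   [□-rule on 6 via uRv]
11. s, w   [¬□-rule on 5: fresh world w, uRw]
12. □¬s, w   [□-rule on 4 via uRw]
13. ¬s, w   [□-rule on 6 via uRw]
Accessibility: uRu, uRv, uRw, vRu, vRv, wRu, wRw
Branch closes: s and ¬s both at w.
Every branch closes; the branch above is one of them.

No, unsatisfiable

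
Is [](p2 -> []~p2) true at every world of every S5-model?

Tableau for the negation ~[](p2 -> []~p2):
1. ~[](p2 -> []~p2), w0
2. ~(p2 -> []~p2), w1   [~[]-rule on 1: fresh world w1, w0Rw1]
3. p2, w1   [~->-rule on 2]
4. ~[]~p2, w1   [~->-rule on 2]
5. p2, w2   [~[]-rule on 4: fresh world w2, w1Rw2]
Accessibility: w0Rw0, w0Rw1, w0Rw2, w1Rw0, w1Rw1, w1Rw2, w2Rw0, w2Rw1, w2Rw2
The negation has an open branch (countermodel exists).

No, not valid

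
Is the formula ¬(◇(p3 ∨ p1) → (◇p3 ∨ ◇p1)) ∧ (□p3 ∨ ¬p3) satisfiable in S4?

No, unsatisfiable

1. ¬(◇(p3 ∨ p1) → (◇p3 ∨ ◇p1)) ∧ (□p3 ∨ ¬p3), w0
2. ¬(◇(p3 ∨ p1) → (◇p3 ∨ ◇p1)), w0   [∧-rule on 1]
3. □p3 ∨ ¬p3, w0   [∧-rule on 1]
4. ◇(p3 ∨ p1), w0   [¬→-rule on 2]
5. ¬(◇p3 ∨ ◇p1), w0   [¬→-rule on 2]
6. ¬◇p3, w0   [¬∨-rule on 5]
7. ¬◇p1, w0   [¬∨-rule on 5]
8. ¬p3, w0   [¬◇-rule on 6 via w0Rw0]
9. ¬p1, w0   [¬◇-rule on 7 via w0Rw0]
10. p3 ∨ p1, w1   [◇-rule on 4: fresh world w1, w0Rw1]
11. ¬p3, w1   [¬◇-rule on 6 via w0Rw1]
12. ¬p1, w1   [¬◇-rule on 7 via w0Rw1]
13. p1, w1   [∨-rule on 10 (branches; this branch)]
Accessibility: w0Rw0, w0Rw1, w1Rw1
Branch closes: p1 and ¬p1 both at w1.
Every branch closes; the branch above is one of them.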